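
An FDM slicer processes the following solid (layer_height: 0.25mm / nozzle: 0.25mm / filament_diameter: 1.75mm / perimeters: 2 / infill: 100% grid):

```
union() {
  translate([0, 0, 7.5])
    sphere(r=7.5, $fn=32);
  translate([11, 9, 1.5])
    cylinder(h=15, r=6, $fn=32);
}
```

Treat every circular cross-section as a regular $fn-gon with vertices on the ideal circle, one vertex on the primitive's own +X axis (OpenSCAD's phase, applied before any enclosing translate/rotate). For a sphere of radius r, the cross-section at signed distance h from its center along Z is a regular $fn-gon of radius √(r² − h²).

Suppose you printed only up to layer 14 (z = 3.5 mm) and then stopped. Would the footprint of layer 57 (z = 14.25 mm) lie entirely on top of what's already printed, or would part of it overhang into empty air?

entirely on top

Compare the two slices. At z = 3.5: the r=7.5 sphere slices to a regular 32-gon of circumradius 6.344 (√(r²−h²) with h=4 from center) (area = (32/2)·6.344²·sin(360°/32) = 125.64 mm²); the cylinder at (11, 9): section is a regular 32-gon, circumradius r=6 (area = (32/2)·6.000²·sin(360°/32) = 112.37 mm²); Combining (union): the 2 present regions are separate (no shared area or edge), so areas and boundary lengths simply add and each stays a separate island — area = 238.01 mm². At z = 14.25: the r=7.5 sphere slices to a regular 32-gon of circumradius 3.269 (√(r²−h²) with h=6.75 from center) (area = (32/2)·3.269²·sin(360°/32) = 33.36 mm²); the r=6 cylinder at (11, 9) contributes a regular 32-gon of circumradius 6 (area = (32/2)·6.000²·sin(360°/32) = 112.37 mm²); Combining (union): the 2 present regions are separate (no shared area or edge), so areas and boundary lengths simply add and each stays a separate island — area = 145.73 mm². Checking containment: the cross-section at z = 14.25 is a subset of the cross-section at z = 3.5.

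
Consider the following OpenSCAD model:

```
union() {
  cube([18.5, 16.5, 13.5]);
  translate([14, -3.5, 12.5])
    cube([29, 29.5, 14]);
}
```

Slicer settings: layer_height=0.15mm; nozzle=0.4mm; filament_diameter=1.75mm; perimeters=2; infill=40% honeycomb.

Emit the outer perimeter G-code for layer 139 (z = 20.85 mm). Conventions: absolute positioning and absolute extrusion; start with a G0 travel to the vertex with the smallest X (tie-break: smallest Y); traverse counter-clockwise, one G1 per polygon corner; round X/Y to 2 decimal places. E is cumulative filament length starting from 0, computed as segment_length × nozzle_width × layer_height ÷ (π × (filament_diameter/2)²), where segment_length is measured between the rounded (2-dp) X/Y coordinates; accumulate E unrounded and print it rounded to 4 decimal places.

At z = 20.85 mm: the cube is absent (z outside [0, 13.5]); the cube at (14, -3.5) (footprint 29×29.5) is included at this height; Taking the union: only the 29×29.5 cube at (14, -3.5) is present, so the union is just that shape — 1 connected region. The outline is a single polygon with 4 vertices. Extrusion per mm of travel: 0.4 × 0.15 / (π × 0.875²) = 0.024945. Accumulating E over each segment gives final E = 2.9186.

G0 X14.00 Y-3.50 Z20.85
G1 X43.00 Y-3.50 E0.7234
G1 X43.00 Y26.00 E1.4593
G1 X14.00 Y26.00 E2.1827
G1 X14.00 Y-3.50 E2.9186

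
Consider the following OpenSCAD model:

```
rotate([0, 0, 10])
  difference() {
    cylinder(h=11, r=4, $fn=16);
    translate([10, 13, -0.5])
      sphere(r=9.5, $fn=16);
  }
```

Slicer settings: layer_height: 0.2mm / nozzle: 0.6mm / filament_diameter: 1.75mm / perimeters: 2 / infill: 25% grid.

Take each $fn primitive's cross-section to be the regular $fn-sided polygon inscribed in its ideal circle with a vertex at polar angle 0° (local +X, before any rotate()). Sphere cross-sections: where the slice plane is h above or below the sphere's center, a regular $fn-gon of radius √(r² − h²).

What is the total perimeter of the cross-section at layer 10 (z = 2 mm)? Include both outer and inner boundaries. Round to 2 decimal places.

24.97 mm

At z = 2 mm: the cylinder: section is a regular 16-gon, circumradius r=4 (perimeter = 2·16·4.000·sin(180°/16) = 24.97 mm); the r=9.5 sphere at (10, 13) contributes a regular 16-gon of circumradius √(9.5²−2.5²) = 9.165 (perimeter = 2·16·9.165·sin(180°/16) = 57.22 mm); Subtracting the remaining from the first: starting from the r=4 cylinder, the r=9.5 sphere at (10, 13) misses the remaining region (no effect) — boundary = 24.97 mm; (whole slice rotated 10° about Z — lengths, areas and connectivity unchanged). Overall, the cross-section is a single solid region. Total boundary length (outer) = 24.97 mm.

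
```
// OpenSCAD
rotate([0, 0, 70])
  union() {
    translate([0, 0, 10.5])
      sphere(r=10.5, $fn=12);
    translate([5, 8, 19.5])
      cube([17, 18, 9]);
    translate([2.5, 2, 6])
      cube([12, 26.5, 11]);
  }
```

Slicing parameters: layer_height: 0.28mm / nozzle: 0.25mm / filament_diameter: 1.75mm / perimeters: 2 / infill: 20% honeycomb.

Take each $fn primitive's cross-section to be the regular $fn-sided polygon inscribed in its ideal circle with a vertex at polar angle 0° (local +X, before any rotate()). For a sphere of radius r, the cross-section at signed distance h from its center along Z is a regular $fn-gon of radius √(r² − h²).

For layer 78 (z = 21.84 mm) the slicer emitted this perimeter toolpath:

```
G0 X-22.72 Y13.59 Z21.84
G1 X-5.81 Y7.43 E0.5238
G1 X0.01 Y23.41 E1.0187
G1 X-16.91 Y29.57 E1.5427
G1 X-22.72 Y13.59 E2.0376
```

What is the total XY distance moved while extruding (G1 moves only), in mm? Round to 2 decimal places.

70.01 mm

Sum the Euclidean lengths of each G1 segment: total = 70.01 mm.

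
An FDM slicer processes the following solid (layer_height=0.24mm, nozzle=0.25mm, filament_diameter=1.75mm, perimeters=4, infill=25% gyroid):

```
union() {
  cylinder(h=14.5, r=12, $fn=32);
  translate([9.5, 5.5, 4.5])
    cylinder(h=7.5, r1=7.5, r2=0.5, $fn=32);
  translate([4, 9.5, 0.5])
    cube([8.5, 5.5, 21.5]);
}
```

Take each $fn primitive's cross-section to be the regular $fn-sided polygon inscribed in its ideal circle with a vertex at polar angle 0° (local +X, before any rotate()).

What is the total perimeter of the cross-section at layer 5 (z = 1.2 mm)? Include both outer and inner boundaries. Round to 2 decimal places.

94.54 mm

At z = 1.2 mm: the r=12 cylinder contributes a regular 32-gon of circumradius 12 (perimeter = 2·32·12.000·sin(180°/32) = 75.28 mm); the cone at (9.5, 5.5) does not reach this height (z outside [4.5, 12]); the 8.5×5.5 cube at (4, 9.5) contributes its full rectangle (perimeter 28.00 mm); Taking the union: the regions partially overlap (shared area 3.27 mm²), so the edge portions inside another operand are dropped and the merged outline is re-measured after clipping — boundary = 94.54 mm. Overall, the cross-section is a single solid region. Total boundary length (outer) = 94.54 mm.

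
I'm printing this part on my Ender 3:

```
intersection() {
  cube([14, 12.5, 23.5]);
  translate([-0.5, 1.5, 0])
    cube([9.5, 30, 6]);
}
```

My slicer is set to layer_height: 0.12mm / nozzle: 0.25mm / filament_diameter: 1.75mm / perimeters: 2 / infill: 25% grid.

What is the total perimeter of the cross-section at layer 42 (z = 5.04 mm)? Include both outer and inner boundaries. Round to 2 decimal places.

At z = 5.04 mm: the cube (footprint 14×12.5) is included at this height (perimeter 53.00 mm); the 9.5×30 cube at (-0.5, 1.5) contributes its full rectangle (perimeter 79.00 mm); After intersecting: the 9.5×30 cube at (-0.5, 1.5) partially overlaps the 14×12.5 cube; clipping to the common part keeps 99.00 mm² — boundary = 40.00 mm. Overall, the cross-section is a single solid region. Total boundary length (outer) = 40.00 mm.

40.00 mm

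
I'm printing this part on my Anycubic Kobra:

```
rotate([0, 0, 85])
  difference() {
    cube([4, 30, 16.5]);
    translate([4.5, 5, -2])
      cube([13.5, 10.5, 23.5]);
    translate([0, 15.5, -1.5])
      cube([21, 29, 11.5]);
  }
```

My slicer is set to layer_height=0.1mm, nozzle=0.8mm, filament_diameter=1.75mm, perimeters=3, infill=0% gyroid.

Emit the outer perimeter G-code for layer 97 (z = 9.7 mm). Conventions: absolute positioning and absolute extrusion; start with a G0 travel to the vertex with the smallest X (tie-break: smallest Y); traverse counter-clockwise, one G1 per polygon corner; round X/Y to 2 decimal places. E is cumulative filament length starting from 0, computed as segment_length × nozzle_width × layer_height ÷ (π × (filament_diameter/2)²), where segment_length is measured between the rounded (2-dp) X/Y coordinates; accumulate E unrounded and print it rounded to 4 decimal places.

G0 X-15.44 Y1.35 Z9.70
G1 X0.00 Y0.00 E0.5155
G1 X0.35 Y3.98 E0.6484
G1 X-15.09 Y5.34 E1.1639
G1 X-15.44 Y1.35 E1.2971

At z = 9.7 mm: the cube is present — its section is the full 4×30 rectangle; the 13.5×10.5 cube at (4.5, 5) contributes its full rectangle; the cube at (0, 15.5) (footprint 21×29) is included at this height; Subtracting the remaining from the first: starting from the 4×30 cube, the 13.5×10.5 cube at (4.5, 5) misses the remaining region (no effect); the 21×29 cube at (0, 15.5) partially overlaps it — only the 58.00 mm² overlap (of its 609.00 mm²) is removed, clipping the outline — 1 connected region; (whole slice rotated 85° about Z — lengths, areas and connectivity unchanged). The outline is a single polygon with 4 vertices. Extrusion per mm of travel: 0.8 × 0.1 / (π × 0.875²) = 0.033260. Accumulating E over each segment gives final E = 1.2971.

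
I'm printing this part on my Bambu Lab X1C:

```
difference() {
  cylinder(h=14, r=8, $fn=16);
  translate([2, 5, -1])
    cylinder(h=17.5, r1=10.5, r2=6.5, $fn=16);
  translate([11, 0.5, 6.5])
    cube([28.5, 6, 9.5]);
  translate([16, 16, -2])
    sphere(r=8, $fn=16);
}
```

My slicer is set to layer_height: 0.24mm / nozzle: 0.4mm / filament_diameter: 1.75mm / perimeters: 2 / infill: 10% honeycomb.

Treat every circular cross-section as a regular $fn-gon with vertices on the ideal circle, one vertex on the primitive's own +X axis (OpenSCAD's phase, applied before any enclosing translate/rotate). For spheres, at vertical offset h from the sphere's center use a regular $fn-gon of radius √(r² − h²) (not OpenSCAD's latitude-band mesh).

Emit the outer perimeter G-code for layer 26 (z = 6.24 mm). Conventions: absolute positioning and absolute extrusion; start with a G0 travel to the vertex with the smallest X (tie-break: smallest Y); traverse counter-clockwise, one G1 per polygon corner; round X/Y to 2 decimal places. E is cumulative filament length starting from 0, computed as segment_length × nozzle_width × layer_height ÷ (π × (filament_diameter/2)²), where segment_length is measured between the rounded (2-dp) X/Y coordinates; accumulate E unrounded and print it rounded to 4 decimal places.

G0 X-8.00 Y0.00 Z6.24
G1 X-7.39 Y-3.06 E0.1245
G1 X-5.66 Y-5.66 E0.2492
G1 X-3.06 Y-7.39 E0.3738
G1 X0.00 Y-8.00 E0.4984
G1 X3.06 Y-7.39 E0.6229
G1 X5.66 Y-5.66 E0.7475
G1 X7.39 Y-3.06 E0.8722
G1 X7.67 Y-1.64 E0.9299
G1 X5.38 Y-3.17 E1.0399
G1 X2.00 Y-3.85 E1.1775
G1 X-1.38 Y-3.17 E1.3151
G1 X-4.25 Y-1.25 E1.4529
G1 X-6.17 Y1.62 E1.5907
G1 X-6.67 Y4.14 E1.6933
G1 X-7.39 Y3.06 E1.7451
G1 X-8.00 Y0.00 E1.8696

At z = 6.24 mm: the r=8 cylinder gives a regular 16-gon of circumradius 8 (constant along its height); the cone at (2, 5) (r1=10.5→r2=6.5) has section circumradius 8.845 here — a regular 16-gon; the cube at (11, 0.5) does not reach this height (z outside [6.5, 16]); the sphere at (16, 16) does not reach this height (|z−center|=8.240 > r=8); After the difference (first − rest): starting from the r=8 cylinder, the cone at (2, 5) partially overlaps it — only the 128.54 mm² overlap (of its 239.52 mm²) is removed, clipping the outline — 1 connected region. The outline is a single polygon with 16 vertices. Extrusion per mm of travel: 0.4 × 0.24 / (π × 0.875²) = 0.039912. Accumulating E over each segment gives final E = 1.8696.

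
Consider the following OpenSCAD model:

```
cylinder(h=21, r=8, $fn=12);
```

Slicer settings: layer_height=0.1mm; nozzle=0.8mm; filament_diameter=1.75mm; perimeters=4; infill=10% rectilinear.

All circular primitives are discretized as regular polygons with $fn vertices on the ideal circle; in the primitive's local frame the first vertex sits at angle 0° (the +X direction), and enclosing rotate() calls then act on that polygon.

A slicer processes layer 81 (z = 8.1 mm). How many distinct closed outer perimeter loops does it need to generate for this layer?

At z = 8.1 mm: the cylinder: section is a regular 12-gon, circumradius r=8. The result has 1 disconnected region.

1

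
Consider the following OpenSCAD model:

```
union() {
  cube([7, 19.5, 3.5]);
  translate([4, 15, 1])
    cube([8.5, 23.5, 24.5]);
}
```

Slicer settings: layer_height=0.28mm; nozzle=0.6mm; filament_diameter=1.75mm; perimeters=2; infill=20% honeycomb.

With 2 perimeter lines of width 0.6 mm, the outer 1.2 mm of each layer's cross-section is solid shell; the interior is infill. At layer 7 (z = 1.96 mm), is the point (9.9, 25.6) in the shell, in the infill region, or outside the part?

At z = 1.96 mm: the cube (footprint 7×19.5) is included at this height; the 8.5×23.5 cube at (4, 15) contributes its full rectangle; Combining (union): the regions partially overlap (shared area 13.50 mm²), so overlapping operands fuse into one piece — 1 connected region. Overall, the cross-section is a single solid region. The nearest boundary edge runs (12.50, 38.50)→(12.50, 15.00); distance from the point to it = 2.60 mm. The point is inside the cross-section and 2.60 mm from the nearest boundary — more than the 1.2 mm shell width (2 × 0.6), so it's in the infill interior.

infill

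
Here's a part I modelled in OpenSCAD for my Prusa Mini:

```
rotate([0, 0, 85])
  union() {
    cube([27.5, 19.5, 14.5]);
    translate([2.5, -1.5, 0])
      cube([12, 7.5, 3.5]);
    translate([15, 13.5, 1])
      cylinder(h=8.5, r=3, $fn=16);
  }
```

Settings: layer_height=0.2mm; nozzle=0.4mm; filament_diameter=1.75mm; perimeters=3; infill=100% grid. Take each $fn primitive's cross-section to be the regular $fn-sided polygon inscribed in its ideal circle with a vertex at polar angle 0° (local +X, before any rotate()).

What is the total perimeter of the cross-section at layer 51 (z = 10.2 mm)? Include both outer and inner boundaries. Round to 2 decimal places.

94.00 mm

At z = 10.2 mm: the cube (footprint 27.5×19.5) is included at this height (perimeter 94.00 mm); the cube at (2.5, -1.5) does not reach this height (z outside [0, 3.5]); the cylinder at (15, 13.5) is absent (z outside [1, 9.5]); Combining (union): only the 27.5×19.5 cube is present, so the union is just that shape — boundary = 94.00 mm; (whole slice rotated 85° about Z — lengths, areas and connectivity unchanged). Overall, the cross-section is a single solid region. Total boundary length (outer) = 94.00 mm.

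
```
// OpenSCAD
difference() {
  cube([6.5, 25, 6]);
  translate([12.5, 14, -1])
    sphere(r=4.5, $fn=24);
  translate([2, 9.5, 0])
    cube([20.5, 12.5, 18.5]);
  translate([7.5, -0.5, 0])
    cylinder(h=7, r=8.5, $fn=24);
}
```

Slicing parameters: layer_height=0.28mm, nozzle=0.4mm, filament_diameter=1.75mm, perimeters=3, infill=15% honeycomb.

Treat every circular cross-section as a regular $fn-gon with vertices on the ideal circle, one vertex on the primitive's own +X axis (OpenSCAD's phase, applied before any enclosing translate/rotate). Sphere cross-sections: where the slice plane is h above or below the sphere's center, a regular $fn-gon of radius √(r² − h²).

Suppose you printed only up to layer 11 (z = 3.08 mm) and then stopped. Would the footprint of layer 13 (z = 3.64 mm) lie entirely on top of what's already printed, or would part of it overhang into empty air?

Compare the two slices. At z = 3.08: the 6.5×25 cube contributes its full rectangle (area 162.50 mm²); the r=4.5 sphere at (12.5, 14) slices to a regular 24-gon of circumradius 1.898 (√(r²−h²) with h=4.08 from center) (area = (24/2)·1.898²·sin(360°/24) = 11.19 mm²); the cube at (2, 9.5) (footprint 20.5×12.5) is included at this height (area 256.25 mm²); the r=8.5 cylinder at (7.5, -0.5) gives a regular 24-gon of circumradius 8.5 (constant along its height) (area = (24/2)·8.500²·sin(360°/24) = 224.40 mm²); Subtracting the remaining from the first: starting from the 6.5×25 cube (162.50 mm²), the r=4.5 sphere at (12.5, 14) misses the remaining region (no effect); the 20.5×12.5 cube at (2, 9.5) partially overlaps it — only the 56.25 mm² overlap (of its 256.25 mm²) is removed, clipping the outline; the r=8.5 cylinder at (7.5, -0.5) partially overlaps it — only the 41.92 mm² overlap (of its 224.40 mm²) is removed, clipping the outline — area = 64.33 mm². At z = 3.64: the cube is present — its section is the full 6.5×25 rectangle (area 162.50 mm²); the sphere at (12.5, 14) does not reach this height (|z−center|=4.640 > r=4.5); the cube at (2, 9.5) (footprint 20.5×12.5) is included at this height (area 256.25 mm²); the cylinder at (7.5, -0.5): section is a regular 24-gon, circumradius r=8.5 (area = (24/2)·8.500²·sin(360°/24) = 224.40 mm²); Subtracting the remaining from the first: starting from the 6.5×25 cube (162.50 mm²), the 20.5×12.5 cube at (2, 9.5) partially overlaps it — only the 56.25 mm² overlap (of its 256.25 mm²) is removed, clipping the outline; the r=8.5 cylinder at (7.5, -0.5) partially overlaps it — only the 41.92 mm² overlap (of its 224.40 mm²) is removed, clipping the outline — area = 64.33 mm². Checking containment: the cross-section at z = 3.64 is a subset of the cross-section at z = 3.08.

entirely on top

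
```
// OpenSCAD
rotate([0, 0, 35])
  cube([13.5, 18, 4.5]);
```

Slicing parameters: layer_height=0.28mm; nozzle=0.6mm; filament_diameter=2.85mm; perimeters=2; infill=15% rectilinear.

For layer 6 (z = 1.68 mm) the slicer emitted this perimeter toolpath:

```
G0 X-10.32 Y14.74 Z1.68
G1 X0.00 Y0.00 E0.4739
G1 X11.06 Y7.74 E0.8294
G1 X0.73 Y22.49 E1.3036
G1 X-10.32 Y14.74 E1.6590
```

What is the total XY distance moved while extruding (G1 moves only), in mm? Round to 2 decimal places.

Sum the Euclidean lengths of each G1 segment: total = 63.00 mm.

63.00 mm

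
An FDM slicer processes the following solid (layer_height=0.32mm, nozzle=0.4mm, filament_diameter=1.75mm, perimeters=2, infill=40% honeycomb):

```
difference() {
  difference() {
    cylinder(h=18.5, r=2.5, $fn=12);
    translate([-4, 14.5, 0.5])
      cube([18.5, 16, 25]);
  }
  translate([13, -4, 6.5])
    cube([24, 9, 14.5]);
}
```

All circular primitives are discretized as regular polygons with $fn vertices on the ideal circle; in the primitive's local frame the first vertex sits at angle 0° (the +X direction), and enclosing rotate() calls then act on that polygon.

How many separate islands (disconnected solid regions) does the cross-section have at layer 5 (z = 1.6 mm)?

At z = 1.6 mm: the r=2.5 cylinder gives a regular 12-gon of circumradius 2.5 (constant along its height); the cube at (-4, 14.5) (footprint 18.5×16) is included at this height; Taking the first minus the rest: starting from the r=2.5 cylinder, the 18.5×16 cube at (-4, 14.5) misses the remaining region (no effect) — 1 connected region; the cube at (13, -4) is not intersected at this z (z outside [6.5, 21]); Taking the first minus the rest: none of the subtracted shapes is present at this height, so that combined region is unchanged — 1 connected region. Overall, the cross-section is a single solid region. Island count = 1.

1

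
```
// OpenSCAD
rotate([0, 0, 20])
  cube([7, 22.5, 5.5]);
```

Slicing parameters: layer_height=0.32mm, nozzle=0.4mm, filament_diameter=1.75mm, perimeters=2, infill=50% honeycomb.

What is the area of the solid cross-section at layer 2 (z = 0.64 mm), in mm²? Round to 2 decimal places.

At z = 0.64 mm: the cube is present — its section is the full 7×22.5 rectangle (area 157.50 mm²); (rotated 20° about Z; rotation is an isometry so areas/perimeters/island counts are preserved). Overall, the cross-section is a single solid region. Net area = 157.50 mm².

157.50 mm²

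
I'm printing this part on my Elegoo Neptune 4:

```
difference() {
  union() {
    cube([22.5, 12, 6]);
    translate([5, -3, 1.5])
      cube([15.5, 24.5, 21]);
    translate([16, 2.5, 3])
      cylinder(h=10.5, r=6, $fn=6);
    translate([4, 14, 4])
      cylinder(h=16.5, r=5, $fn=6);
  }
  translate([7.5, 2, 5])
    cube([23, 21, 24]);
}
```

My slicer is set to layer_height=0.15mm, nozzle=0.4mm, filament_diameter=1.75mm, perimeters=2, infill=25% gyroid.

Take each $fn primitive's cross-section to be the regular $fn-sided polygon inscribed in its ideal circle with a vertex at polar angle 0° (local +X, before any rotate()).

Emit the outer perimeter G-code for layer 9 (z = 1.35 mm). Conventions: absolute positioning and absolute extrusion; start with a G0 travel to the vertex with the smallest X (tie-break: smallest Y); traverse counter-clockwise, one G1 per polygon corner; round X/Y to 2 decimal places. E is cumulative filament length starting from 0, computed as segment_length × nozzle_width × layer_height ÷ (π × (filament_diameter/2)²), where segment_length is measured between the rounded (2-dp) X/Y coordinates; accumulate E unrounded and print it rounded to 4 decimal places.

G0 X0.00 Y0.00 Z1.35
G1 X22.50 Y0.00 E0.5613
G1 X22.50 Y12.00 E0.8606
G1 X0.00 Y12.00 E1.4219
G1 X0.00 Y0.00 E1.7212

At z = 1.35 mm: the cube is present — its section is the full 22.5×12 rectangle; the cube at (5, -3) is absent (z outside [1.5, 22.5]); the cylinder at (16, 2.5) is absent (z outside [3, 13.5]); the cylinder at (4, 14) does not reach this height (z outside [4, 20.5]); Taking the union: only the 22.5×12 cube is present, so the union is just that shape — 1 connected region; the cube at (7.5, 2) is absent (z outside [5, 29]); After the difference (first − rest): none of the subtracted shapes is present at this height, so the result so far is unchanged — 1 connected region. The outline is a single polygon with 4 vertices. Extrusion per mm of travel: 0.4 × 0.15 / (π × 0.875²) = 0.024945. Accumulating E over each segment gives final E = 1.7212.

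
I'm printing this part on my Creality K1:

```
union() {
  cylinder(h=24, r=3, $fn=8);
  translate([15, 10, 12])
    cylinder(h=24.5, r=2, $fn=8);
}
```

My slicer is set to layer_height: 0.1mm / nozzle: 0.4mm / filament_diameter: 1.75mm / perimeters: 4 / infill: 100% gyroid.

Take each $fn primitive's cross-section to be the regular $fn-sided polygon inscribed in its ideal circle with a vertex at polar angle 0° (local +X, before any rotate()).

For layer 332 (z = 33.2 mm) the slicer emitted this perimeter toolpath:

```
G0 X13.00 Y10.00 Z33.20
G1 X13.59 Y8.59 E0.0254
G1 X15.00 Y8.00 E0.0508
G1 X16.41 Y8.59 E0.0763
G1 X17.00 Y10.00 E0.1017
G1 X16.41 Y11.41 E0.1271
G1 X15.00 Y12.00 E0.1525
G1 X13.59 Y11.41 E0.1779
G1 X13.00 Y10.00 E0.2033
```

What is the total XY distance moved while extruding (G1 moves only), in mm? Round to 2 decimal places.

Sum the Euclidean lengths of each G1 segment: total = 12.23 mm.

12.23 mm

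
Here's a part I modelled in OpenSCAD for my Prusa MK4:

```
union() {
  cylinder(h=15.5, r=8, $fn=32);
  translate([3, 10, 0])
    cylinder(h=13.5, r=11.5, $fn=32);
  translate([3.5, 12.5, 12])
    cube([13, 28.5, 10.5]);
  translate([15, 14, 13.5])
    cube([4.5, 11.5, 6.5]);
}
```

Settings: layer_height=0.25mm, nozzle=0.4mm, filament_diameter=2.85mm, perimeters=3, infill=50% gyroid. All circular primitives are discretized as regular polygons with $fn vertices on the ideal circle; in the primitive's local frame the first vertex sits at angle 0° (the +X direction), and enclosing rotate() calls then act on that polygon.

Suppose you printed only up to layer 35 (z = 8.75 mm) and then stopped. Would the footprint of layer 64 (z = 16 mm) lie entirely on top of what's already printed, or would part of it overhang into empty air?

part overhangs

Compare the two slices. At z = 8.75: the cylinder: section is a regular 32-gon, circumradius r=8 (area = (32/2)·8.000²·sin(360°/32) = 199.77 mm²); the cylinder at (3, 10): section is a regular 32-gon, circumradius r=11.5 (area = (32/2)·11.500²·sin(360°/32) = 412.81 mm²); the cube at (3.5, 12.5) does not reach this height (z outside [12, 22.5]); the cube at (15, 14) is absent (z outside [13.5, 20]); Merging all regions: the regions partially overlap — summed areas 612.58 mm² minus the doubly-counted overlap 100.54 mm² gives 512.04 mm² — area = 512.04 mm². At z = 16: the cylinder is not intersected at this z (z outside [0, 15.5]); the cylinder at (3, 10) does not reach this height (z outside [0, 13.5]); the 13×28.5 cube at (3.5, 12.5) contributes its full rectangle (area 370.50 mm²); the 4.5×11.5 cube at (15, 14) contributes its full rectangle (area 51.75 mm²); Combining (union): the regions partially overlap — summed areas 422.25 mm² minus the doubly-counted overlap 17.25 mm² gives 405.00 mm² — area = 405.00 mm². Checking containment: at z = 16 the cross-section extends beyond the z = 8.75 cross-section by about 334.72 mm².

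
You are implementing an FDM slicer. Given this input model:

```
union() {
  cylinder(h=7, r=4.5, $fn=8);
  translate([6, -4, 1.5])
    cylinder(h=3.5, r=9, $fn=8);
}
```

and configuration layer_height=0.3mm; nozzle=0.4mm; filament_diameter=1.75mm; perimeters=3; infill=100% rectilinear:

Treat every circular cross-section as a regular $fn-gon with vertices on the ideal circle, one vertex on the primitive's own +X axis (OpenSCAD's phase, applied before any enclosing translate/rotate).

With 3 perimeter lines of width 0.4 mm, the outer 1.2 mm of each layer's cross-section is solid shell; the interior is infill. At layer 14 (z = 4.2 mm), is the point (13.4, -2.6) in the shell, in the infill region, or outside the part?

shell

At z = 4.2 mm: the r=4.5 cylinder contributes a regular 8-gon of circumradius 4.5; the cylinder at (6, -4): section is a regular 8-gon, circumradius r=9; Taking the union: the regions partially overlap (shared area 36.72 mm²), so overlapping operands fuse into one piece — 1 connected region. Overall, the cross-section is a single solid region. The nearest boundary edge runs (12.36, 2.36)→(15.00, -4.00); distance from the point to it = 0.94 mm. The point is inside the cross-section, 0.94 mm from the nearest boundary — within the 1.2 mm shell band (3 × 0.4).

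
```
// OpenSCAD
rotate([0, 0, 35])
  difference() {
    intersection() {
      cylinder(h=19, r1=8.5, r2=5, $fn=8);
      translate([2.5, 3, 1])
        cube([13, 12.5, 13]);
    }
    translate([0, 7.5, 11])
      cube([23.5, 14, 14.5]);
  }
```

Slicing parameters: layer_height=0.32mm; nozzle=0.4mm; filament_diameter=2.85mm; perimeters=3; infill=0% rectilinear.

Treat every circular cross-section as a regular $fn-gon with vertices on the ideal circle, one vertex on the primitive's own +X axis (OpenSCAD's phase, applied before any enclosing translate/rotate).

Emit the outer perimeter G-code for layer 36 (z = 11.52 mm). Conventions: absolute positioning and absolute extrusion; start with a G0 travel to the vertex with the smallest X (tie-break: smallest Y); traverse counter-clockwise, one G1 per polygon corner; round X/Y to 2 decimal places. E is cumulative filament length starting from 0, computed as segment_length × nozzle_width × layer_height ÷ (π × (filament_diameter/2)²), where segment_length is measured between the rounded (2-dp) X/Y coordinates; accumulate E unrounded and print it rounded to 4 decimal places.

G0 X-1.02 Y5.81 Z11.52
G1 X0.33 Y3.89 E0.0471
G1 X2.49 Y5.40 E0.1000
G1 X1.11 Y6.28 E0.1328
G1 X-1.02 Y5.81 E0.1766

At z = 11.52 mm: the cone (r1=8.5→r2=5) has section circumradius 6.378 here — a regular 8-gon; the 13×12.5 cube at (2.5, 3) contributes its full rectangle; Keeping only the common overlap: the 13×12.5 cube at (2.5, 3) partially overlaps the cone; clipping to the common part keeps 4.34 mm² — 1 connected region; the 23.5×14 cube at (0, 7.5) contributes its full rectangle; After the difference (first − rest): starting from the result so far, the 23.5×14 cube at (0, 7.5) misses the remaining region (no effect) — 1 connected region; (whole slice rotated 35° about Z — lengths, areas and connectivity unchanged). The outline is a single polygon with 4 vertices. Extrusion per mm of travel: 0.4 × 0.32 / (π × 1.425²) = 0.020065. Accumulating E over each segment gives final E = 0.1766.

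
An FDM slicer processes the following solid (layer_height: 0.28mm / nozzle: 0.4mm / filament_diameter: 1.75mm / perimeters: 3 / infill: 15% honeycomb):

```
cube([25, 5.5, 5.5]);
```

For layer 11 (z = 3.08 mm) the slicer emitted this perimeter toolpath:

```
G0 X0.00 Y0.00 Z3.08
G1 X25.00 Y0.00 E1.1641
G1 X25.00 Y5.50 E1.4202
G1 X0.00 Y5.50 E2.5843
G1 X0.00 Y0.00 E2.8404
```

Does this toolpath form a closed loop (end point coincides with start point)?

yes

Start point (G0): (0.00, 0.00). End point (last G1): the path returns to the start — closed.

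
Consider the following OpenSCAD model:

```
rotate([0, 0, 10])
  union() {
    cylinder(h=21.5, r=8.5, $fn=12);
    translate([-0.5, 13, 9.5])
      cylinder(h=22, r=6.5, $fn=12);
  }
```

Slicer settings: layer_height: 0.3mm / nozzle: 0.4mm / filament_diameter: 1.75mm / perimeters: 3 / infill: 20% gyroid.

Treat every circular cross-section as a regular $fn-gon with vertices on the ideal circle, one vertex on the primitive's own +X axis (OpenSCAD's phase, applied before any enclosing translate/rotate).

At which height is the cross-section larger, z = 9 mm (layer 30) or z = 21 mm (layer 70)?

Layer 30 (z = 9): the r=8.5 cylinder gives a regular 12-gon of circumradius 8.5 (constant along its height) (area = (12/2)·8.500²·sin(360°/12) = 216.75 mm²); the cylinder at (-0.5, 13) does not reach this height (z outside [9.5, 31.5]); Merging all regions: only the r=8.5 cylinder is present, so the union is just that shape — area = 216.75 mm²; (whole slice rotated 10° about Z — lengths, areas and connectivity unchanged). So its area = 216.75 mm². Layer 70 (z = 21): the r=8.5 cylinder contributes a regular 12-gon of circumradius 8.5 (area = (12/2)·8.500²·sin(360°/12) = 216.75 mm²); the r=6.5 cylinder at (-0.5, 13) contributes a regular 12-gon of circumradius 6.5 (area = (12/2)·6.500²·sin(360°/12) = 126.75 mm²); Taking the union: the regions partially overlap — summed areas 343.50 mm² minus the doubly-counted overlap 7.34 mm² gives 336.16 mm² — area = 336.16 mm²; (rotated 10° about Z; rotation is an isometry so areas/perimeters/island counts are preserved). So its area = 336.16 mm². Layer 70 is larger (336.16 vs 216.75 mm²).

layer 70 (z = 21 mm)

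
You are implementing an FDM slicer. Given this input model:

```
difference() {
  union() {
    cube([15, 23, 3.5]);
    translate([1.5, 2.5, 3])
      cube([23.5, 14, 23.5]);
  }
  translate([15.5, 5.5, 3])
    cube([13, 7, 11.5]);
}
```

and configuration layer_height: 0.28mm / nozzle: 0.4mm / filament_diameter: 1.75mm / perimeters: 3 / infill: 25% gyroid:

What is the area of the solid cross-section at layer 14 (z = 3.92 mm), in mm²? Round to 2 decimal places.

262.50 mm²

At z = 3.92 mm: the cube is absent (z outside [0, 3.5]); the 23.5×14 cube at (1.5, 2.5) contributes its full rectangle (area 329.00 mm²); Combining (union): only the 23.5×14 cube at (1.5, 2.5) is present, so the union is just that shape — area = 329.00 mm²; the cube at (15.5, 5.5) is present — its section is the full 13×7 rectangle (area 91.00 mm²); Taking the first minus the rest: starting from that combined region (329.00 mm²), the 13×7 cube at (15.5, 5.5) partially overlaps it — only the 66.50 mm² overlap (of its 91.00 mm²) is removed, clipping the outline — area = 262.50 mm². Overall, the cross-section is a single solid region. Net area = 262.50 mm².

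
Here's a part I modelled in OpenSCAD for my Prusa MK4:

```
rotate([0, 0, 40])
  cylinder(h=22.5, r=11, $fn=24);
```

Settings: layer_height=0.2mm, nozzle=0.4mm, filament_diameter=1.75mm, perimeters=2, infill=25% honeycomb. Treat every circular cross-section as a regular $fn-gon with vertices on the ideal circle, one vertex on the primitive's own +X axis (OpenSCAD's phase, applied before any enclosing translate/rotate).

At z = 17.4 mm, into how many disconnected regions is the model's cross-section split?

1

At z = 17.4 mm: the r=11 cylinder contributes a regular 24-gon of circumradius 11; (rotated 40° about Z; rotation is an isometry so areas/perimeters/island counts are preserved). The result has 1 disconnected region.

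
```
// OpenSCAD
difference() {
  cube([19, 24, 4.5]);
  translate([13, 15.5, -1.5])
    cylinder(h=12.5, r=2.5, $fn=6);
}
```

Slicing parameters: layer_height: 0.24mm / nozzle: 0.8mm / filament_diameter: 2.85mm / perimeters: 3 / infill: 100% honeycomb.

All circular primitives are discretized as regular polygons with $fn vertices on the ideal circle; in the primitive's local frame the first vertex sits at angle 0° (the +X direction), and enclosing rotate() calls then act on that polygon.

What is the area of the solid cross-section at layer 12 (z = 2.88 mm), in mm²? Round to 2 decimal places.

439.76 mm²

At z = 2.88 mm: the 19×24 cube contributes its full rectangle (area 456.00 mm²); the cylinder at (13, 15.5): section is a regular 6-gon, circumradius r=2.5 (area = (6/2)·2.500²·sin(360°/6) = 16.24 mm²); Subtracting the remaining from the first: starting from the 19×24 cube (456.00 mm²), the r=2.5 cylinder at (13, 15.5) lies wholly inside it (removes its full 16.24 mm² and its 15.00 mm outline becomes a hole wall) — area = 439.76 mm². Overall, the cross-section is one region with 1 hole. Net area = 439.76 mm².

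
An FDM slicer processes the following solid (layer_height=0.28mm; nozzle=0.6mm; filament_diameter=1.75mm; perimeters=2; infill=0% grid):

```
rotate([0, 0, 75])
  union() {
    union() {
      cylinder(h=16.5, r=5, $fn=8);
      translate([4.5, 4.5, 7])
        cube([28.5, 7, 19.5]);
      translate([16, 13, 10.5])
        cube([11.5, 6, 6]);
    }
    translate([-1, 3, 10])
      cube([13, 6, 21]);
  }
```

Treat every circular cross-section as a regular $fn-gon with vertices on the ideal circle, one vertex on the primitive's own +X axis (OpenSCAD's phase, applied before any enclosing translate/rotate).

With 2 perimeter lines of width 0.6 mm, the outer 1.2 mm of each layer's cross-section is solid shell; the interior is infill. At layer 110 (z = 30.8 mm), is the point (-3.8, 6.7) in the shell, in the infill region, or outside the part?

infill

At z = 30.8 mm: the cylinder is not intersected at this z (z outside [0, 16.5]); the cube at (4.5, 4.5) is absent (z outside [7, 26.5]); the cube at (16, 13) is absent (z outside [10.5, 16.5]); Combining (union): nothing is present at this height; the 13×6 cube at (-1, 3) contributes its full rectangle; Merging all regions: only the 13×6 cube at (-1, 3) is present, so the union is just that shape — 1 connected region; (rotated 75° about Z; rotation is an isometry so areas/perimeters/island counts are preserved). Overall, the cross-section is a single solid region. Undo the 75° rotation: the query point maps to (5.488, 5.405) in the un-rotated model frame. The nearest boundary edge runs (-1.00, 3.00)→(12.00, 3.00); distance from the point to it = 2.40 mm. The point is inside the cross-section and 2.40 mm from the nearest boundary — more than the 1.2 mm shell width (2 × 0.6), so it's in the infill interior.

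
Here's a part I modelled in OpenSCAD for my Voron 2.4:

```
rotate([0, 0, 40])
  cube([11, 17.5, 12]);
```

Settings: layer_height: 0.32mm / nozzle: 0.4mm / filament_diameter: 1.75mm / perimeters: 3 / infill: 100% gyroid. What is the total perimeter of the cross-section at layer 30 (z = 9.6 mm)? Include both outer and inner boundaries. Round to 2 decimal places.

57.00 mm

At z = 9.6 mm: the cube is present — its section is the full 11×17.5 rectangle (perimeter 57.00 mm); (whole slice rotated 40° about Z — lengths, areas and connectivity unchanged). Overall, the cross-section is a single solid region. Total boundary length (outer) = 57.00 mm.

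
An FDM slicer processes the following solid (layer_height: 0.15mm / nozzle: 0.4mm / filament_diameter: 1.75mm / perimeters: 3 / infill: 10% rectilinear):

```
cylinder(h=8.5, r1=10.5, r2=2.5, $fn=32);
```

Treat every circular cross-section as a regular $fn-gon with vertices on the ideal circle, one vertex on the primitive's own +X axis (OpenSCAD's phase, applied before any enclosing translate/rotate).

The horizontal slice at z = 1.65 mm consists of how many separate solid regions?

1

At z = 1.65 mm: the cone (r1=10.5→r2=2.5) has section circumradius 8.947 here — a regular 32-gon. The result has 1 disconnected region.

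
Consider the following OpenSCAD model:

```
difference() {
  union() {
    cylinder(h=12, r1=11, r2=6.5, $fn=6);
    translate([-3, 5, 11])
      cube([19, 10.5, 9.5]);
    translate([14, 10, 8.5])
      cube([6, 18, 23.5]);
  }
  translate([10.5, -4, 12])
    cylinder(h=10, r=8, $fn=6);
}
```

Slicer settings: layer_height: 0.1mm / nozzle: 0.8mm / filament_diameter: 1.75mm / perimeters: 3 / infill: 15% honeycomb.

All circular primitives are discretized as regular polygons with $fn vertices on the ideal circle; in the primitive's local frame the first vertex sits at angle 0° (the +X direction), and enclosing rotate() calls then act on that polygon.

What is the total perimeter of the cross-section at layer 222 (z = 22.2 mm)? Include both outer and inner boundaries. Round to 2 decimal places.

At z = 22.2 mm: the cone does not reach this height (z outside [0, 12]); the cube at (-3, 5) does not reach this height (z outside [11, 20.5]); the 6×18 cube at (14, 10) contributes its full rectangle (perimeter 48.00 mm); Combining (union): only the 6×18 cube at (14, 10) is present, so the union is just that shape — boundary = 48.00 mm; the cylinder at (10.5, -4) is not intersected at this z (z outside [12, 22]); Taking the first minus the rest: none of the subtracted shapes is present at this height, so the result so far is unchanged — boundary = 48.00 mm. Overall, the cross-section is a single solid region. Total boundary length (outer) = 48.00 mm.

48.00 mm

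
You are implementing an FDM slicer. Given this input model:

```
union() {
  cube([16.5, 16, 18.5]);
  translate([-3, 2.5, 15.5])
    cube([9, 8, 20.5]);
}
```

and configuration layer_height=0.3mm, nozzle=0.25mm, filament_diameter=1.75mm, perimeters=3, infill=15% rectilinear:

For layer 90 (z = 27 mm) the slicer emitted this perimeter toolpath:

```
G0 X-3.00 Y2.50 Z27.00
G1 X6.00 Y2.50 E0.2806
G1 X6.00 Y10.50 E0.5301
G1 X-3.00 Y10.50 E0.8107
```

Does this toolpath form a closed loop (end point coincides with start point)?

no

Start point (G0): (-3.00, 2.50). End point (last G1): the path does not return to the start — open.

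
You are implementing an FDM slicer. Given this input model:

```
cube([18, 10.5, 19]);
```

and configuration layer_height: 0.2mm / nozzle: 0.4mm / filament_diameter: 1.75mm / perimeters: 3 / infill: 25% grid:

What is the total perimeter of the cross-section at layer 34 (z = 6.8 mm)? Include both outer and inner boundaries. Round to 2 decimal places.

57.00 mm

At z = 6.8 mm: the 18×10.5 cube contributes its full rectangle (perimeter 57.00 mm). Overall, the cross-section is a single solid region. Total boundary length (outer) = 57.00 mm.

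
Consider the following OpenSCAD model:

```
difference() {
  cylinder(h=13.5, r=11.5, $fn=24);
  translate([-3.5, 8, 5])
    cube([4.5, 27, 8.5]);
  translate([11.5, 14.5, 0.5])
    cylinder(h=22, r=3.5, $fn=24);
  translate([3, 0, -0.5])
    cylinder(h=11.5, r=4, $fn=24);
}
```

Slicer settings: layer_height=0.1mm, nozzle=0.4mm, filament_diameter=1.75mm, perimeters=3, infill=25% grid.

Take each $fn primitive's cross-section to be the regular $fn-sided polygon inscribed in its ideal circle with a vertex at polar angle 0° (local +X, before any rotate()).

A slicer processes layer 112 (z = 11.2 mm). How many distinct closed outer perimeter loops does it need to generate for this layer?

1

At z = 11.2 mm: the r=11.5 cylinder gives a regular 24-gon of circumradius 11.5 (constant along its height); the cube at (-3.5, 8) is present — its section is the full 4.5×27 rectangle; the r=3.5 cylinder at (11.5, 14.5) contributes a regular 24-gon of circumradius 3.5; the cylinder at (3, 0) is absent (z outside [-0.5, 11]); Taking the first minus the rest: starting from the r=11.5 cylinder, the 4.5×27 cube at (-3.5, 8) partially overlaps it — only the 14.84 mm² overlap (of its 121.50 mm²) is removed, clipping the outline; the r=3.5 cylinder at (11.5, 14.5) misses the remaining region (no effect) — 1 connected region. The result has 1 disconnected region.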